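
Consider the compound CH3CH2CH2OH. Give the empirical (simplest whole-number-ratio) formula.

Element totals:
  C: 3
  H: 8
  O: 1
Molecular formula: C3H8O.
gcd of subscripts (3, 8, 1) = 1, so the empirical formula equals the molecular formula.

C3H8O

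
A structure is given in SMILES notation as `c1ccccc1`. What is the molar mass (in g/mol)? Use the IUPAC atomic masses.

Atom tally by fragment:
  benzene ring core → C:6 H:6
Element totals:
  C: 6
  H: 6
Molecular formula: C6H6.
  M = 6(12.011) + 6(1.008)
    = 72.066 + 6.048 = 78.114

78.11 g/mol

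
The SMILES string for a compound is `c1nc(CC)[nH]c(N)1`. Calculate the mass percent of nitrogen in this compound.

37.81%

Atom tally by fragment:
  imidazole ring core → C:3 H:4 N:2
  (− 2 ring H displaced by substituents)
  + C2H5 → C:2 H:5
  + NH2 → N:1 H:2
Element totals:
  C: 5
  H: 9
  N: 3
Molecular formula: C5H9N3.
Molar mass = 111.148 g/mol.
Mass from N: 3 × 14.007 = 42.021 g/mol.
%N = 42.021 / 111.148 × 100 = 37.81%.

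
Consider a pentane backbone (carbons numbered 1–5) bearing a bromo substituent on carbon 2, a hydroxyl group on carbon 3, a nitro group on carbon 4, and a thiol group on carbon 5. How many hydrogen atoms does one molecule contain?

10

Atom tally by fragment:
  CH3 → C:1 H:3
  CH(Br) → C:1 H:1 Br:1
  CH(OH) → C:1 H:2 O:1
  CH(NO2) → C:1 H:1 N:1 O:2
  CH2SH → C:1 H:3 S:1
Element totals:
  C: 5
  H: 10
  Br: 1
  N: 1
  O: 3
  S: 1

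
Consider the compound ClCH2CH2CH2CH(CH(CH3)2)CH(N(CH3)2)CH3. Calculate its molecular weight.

205.77 g/mol

Atom tally by fragment:
  ClCH2 → C:1 H:2 Cl:1
  CH2 → C:1 H:2
  CH2 → C:1 H:2
  CH(CH(CH3)2) → C:4 H:8
  CH(N(CH3)2) → C:3 H:7 N:1
  CH3 → C:1 H:3
Element totals:
  C: 11
  H: 24
  Cl: 1
  N: 1
Molecular formula: C11H24ClN.
  M = 11(12.011) + 24(1.008) + 35.45 + 14.007
    = 132.121 + 24.192 + 35.450 + 14.007 = 205.770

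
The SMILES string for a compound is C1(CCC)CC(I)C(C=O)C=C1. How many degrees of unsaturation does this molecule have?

Atom tally by fragment:
  cyclohexene ring core → C:6 H:10
  (− 3 ring H displaced by substituents)
  + CH2CH2CH3 → C:3 H:7
  + I → I:1
  + CHO → C:1 H:1 O:1
Element totals:
  C: 10
  H: 15
  I: 1
  O: 1
Molecular formula: C10H15IO.
DoU = (2C + 2 + N − H − X) / 2 = (2·10 + 2 + 0 − 15 − 1) / 2 = 3.

3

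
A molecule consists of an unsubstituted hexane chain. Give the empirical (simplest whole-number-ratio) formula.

C3H7

Atom tally by fragment:
  CH3 → C:1 H:3
  CH2 → C:1 H:2
  CH2 → C:1 H:2
  CH2 → C:1 H:2
  CH2 → C:1 H:2
  CH3 → C:1 H:3
Element totals:
  C: 6
  H: 14
Molecular formula: C6H14.
gcd of subscripts = 2; dividing each by 2:
  C: 6/2 = 3
  H: 14/2 = 7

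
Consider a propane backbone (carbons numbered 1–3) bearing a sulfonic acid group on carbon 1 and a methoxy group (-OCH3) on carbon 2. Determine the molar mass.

154.18 g/mol

Atom tally by fragment:
  HO3SCH2 → C:1 H:3 S:1 O:3
  CH(OCH3) → C:2 H:4 O:1
  CH3 → C:1 H:3
Element totals:
  C: 4
  H: 10
  O: 4
  S: 1
Molecular formula: C4H10O4S.
  M = 4(12.011) + 10(1.008) + 4(15.999) + 32.06
    = 48.044 + 10.080 + 63.996 + 32.060 = 154.180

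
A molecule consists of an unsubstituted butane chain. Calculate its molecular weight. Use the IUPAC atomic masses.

58.12 g/mol

Atom tally by fragment:
  CH3 → C:1 H:3
  CH2 → C:1 H:2
  CH2 → C:1 H:2
  CH3 → C:1 H:3
Element totals:
  C: 4
  H: 10
Molecular formula: C4H10.
  M = 4(12.011) + 10(1.008)
    = 48.044 + 10.080 = 58.124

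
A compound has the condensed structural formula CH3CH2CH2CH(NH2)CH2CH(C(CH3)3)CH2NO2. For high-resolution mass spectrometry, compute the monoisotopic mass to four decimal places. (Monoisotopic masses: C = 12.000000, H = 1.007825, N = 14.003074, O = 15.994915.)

216.1838

Element totals:
  C: 11
  H: 24
  N: 2
  O: 2
Molecular formula: C11H24N2O2.
  M = 11(12.0) + 24(1.007825) + 2(14.003074) + 2(15.994915)
    = 132.000000 + 24.187800 + 28.006148 + 31.989830 = 216.183778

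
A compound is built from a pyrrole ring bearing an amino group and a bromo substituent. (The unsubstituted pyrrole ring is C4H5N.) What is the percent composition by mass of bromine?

Atom tally by fragment:
  pyrrole ring core → C:4 H:5 N:1
  (− 2 ring H displaced by substituents)
  + NH2 → N:1 H:2
  + Br → Br:1
Element totals:
  C: 4
  H: 5
  Br: 1
  N: 2
Molecular formula: C4H5BrN2.
Molar mass = 161.002 g/mol.
Mass from Br: 1 × 79.904 = 79.904 g/mol.
%Br = 79.904 / 161.002 × 100 = 49.63%.

49.63%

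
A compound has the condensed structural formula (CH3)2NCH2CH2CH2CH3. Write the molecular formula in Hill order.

C6H15N

Atom tally by fragment:
  (CH3)2NCH2 → C:3 H:8 N:1
  CH2 → C:1 H:2
  CH2 → C:1 H:2
  CH3 → C:1 H:3
Element totals:
  C: 6
  H: 15
  N: 1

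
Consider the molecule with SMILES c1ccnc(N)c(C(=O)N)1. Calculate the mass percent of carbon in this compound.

52.55%

Atom tally by fragment:
  pyridine ring core → C:5 H:5 N:1
  (− 2 ring H displaced by substituents)
  + NH2 → N:1 H:2
  + CONH2 → C:1 H:2 O:1 N:1
Element totals:
  C: 6
  H: 7
  N: 3
  O: 1
Molecular formula: C6H7N3O.
Molar mass = 137.142 g/mol.
Mass from C: 6 × 12.011 = 72.066 g/mol.
%C = 72.066 / 137.142 × 100 = 52.55%.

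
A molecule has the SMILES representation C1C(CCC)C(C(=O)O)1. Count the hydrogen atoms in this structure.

12

Atom tally by fragment:
  cyclopropane ring core → C:3 H:6
  (− 2 ring H displaced by substituents)
  + CH2CH2CH3 → C:3 H:7
  + COOH → C:1 H:1 O:2
Element totals:
  C: 7
  H: 12
  O: 2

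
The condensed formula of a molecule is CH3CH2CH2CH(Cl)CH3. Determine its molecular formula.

Element totals:
  C: 5
  H: 11
  Cl: 1

C5H11Cl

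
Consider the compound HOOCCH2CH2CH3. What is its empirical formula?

C2H4O

Element totals:
  C: 4
  H: 8
  O: 2
Molecular formula: C4H8O2.
gcd of subscripts = 2; dividing each by 2:
  C: 4/2 = 2
  H: 8/2 = 4
  O: 2/2 = 1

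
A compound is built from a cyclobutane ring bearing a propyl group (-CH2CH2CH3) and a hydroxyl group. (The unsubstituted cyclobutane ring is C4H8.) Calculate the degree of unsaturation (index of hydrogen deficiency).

1

Atom tally by fragment:
  cyclobutane ring core → C:4 H:8
  (− 2 ring H displaced by substituents)
  + CH2CH2CH3 → C:3 H:7
  + OH → O:1 H:1
Element totals:
  C: 7
  H: 14
  O: 1
Molecular formula: C7H14O.
DoU = (2C + 2 + N − H − X) / 2 = (2·7 + 2 + 0 − 14 − 0) / 2 = 1.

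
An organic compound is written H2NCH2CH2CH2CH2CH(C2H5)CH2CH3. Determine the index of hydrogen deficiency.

Atom tally by fragment:
  H2NCH2 → C:1 H:4 N:1
  CH2 → C:1 H:2
  CH2 → C:1 H:2
  CH2 → C:1 H:2
  CH(C2H5) → C:3 H:6
  CH2 → C:1 H:2
  CH3 → C:1 H:3
Element totals:
  C: 9
  H: 21
  N: 1
Molecular formula: C9H21N.
DoU = (2C + 2 + N − H − X) / 2 = (2·9 + 2 + 1 − 21 − 0) / 2 = 0.

0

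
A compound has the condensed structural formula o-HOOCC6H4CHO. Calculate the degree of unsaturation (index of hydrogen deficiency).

6

Atom tally by fragment:
  benzene ring core → C:6 H:6
  (− 2 ring H displaced by substituents)
  + COOH → C:1 H:1 O:2
  + CHO → C:1 H:1 O:1
Element totals:
  C: 8
  H: 6
  O: 3
Molecular formula: C8H6O3.
DoU = (2C + 2 + N − H − X) / 2 = (2·8 + 2 + 0 − 6 − 0) / 2 = 6.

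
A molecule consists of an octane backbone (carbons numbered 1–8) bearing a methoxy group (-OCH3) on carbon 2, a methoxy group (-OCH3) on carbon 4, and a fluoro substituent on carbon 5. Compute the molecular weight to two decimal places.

Atom tally by fragment:
  CH3 → C:1 H:3
  CH(OCH3) → C:2 H:4 O:1
  CH2 → C:1 H:2
  CH(OCH3) → C:2 H:4 O:1
  CH(F) → C:1 H:1 F:1
  CH2 → C:1 H:2
  CH2 → C:1 H:2
  CH3 → C:1 H:3
Element totals:
  C: 10
  H: 21
  F: 1
  O: 2
Molecular formula: C10H21FO2.
  M = 10(12.011) + 21(1.008) + 18.998 + 2(15.999)
    = 120.110 + 21.168 + 18.998 + 31.998 = 192.274

192.27 g/mol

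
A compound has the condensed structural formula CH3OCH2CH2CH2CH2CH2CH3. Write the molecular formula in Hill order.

C7H16O

Atom tally by fragment:
  CH3OCH2 → C:2 H:5 O:1
  CH2 → C:1 H:2
  CH2 → C:1 H:2
  CH2 → C:1 H:2
  CH2 → C:1 H:2
  CH3 → C:1 H:3
Element totals:
  C: 7
  H: 16
  O: 1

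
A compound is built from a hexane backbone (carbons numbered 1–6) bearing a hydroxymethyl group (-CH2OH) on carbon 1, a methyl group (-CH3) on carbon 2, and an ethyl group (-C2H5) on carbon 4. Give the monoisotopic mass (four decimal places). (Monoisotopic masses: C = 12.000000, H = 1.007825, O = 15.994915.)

158.1671

Atom tally by fragment:
  HOCH2CH2 → C:2 H:5 O:1
  CH(CH3) → C:2 H:4
  CH2 → C:1 H:2
  CH(C2H5) → C:3 H:6
  CH2 → C:1 H:2
  CH3 → C:1 H:3
Element totals:
  C: 10
  H: 22
  O: 1
Molecular formula: C10H22O.
  M = 10(12.0) + 22(1.007825) + 15.994915
    = 120.000000 + 22.172150 + 15.994915 = 158.167065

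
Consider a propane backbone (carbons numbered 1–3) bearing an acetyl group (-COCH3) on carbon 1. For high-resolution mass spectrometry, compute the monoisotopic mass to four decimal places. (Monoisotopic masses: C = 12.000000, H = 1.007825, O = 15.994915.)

86.0732

Atom tally by fragment:
  CH3COCH2 → C:3 H:5 O:1
  CH2 → C:1 H:2
  CH3 → C:1 H:3
Element totals:
  C: 5
  H: 10
  O: 1
Molecular formula: C5H10O.
  M = 5(12.0) + 10(1.007825) + 15.994915
    = 60.000000 + 10.078250 + 15.994915 = 86.073165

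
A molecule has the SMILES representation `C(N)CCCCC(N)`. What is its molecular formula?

Atom tally by fragment:
  H2NCH2 → C:1 H:4 N:1
  CH2 → C:1 H:2
  CH2 → C:1 H:2
  CH2 → C:1 H:2
  CH2 → C:1 H:2
  CH2NH2 → C:1 H:4 N:1
Element totals:
  C: 6
  H: 16
  N: 2

C6H16N2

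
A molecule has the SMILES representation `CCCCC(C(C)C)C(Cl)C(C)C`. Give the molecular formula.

Atom tally by fragment:
  CH3 → C:1 H:3
  CH2 → C:1 H:2
  CH2 → C:1 H:2
  CH2 → C:1 H:2
  CH(CH(CH3)2) → C:4 H:8
  CH(Cl) → C:1 H:1 Cl:1
  CH(CH3) → C:2 H:4
  CH3 → C:1 H:3
Element totals:
  C: 12
  H: 25
  Cl: 1

C12H25Cl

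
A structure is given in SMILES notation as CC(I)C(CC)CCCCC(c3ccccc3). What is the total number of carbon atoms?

16

Atom tally by fragment:
  CH3 → C:1 H:3
  CH(I) → C:1 H:1 I:1
  CH(C2H5) → C:3 H:6
  CH2 → C:1 H:2
  CH2 → C:1 H:2
  CH2 → C:1 H:2
  CH2 → C:1 H:2
  CH2C6H5 → C:7 H:7
Element totals:
  C: 16
  H: 25
  I: 1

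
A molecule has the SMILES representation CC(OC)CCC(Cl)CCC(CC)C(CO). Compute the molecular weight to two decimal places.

Atom tally by fragment:
  CH3 → C:1 H:3
  CH(OCH3) → C:2 H:4 O:1
  CH2 → C:1 H:2
  CH2 → C:1 H:2
  CH(Cl) → C:1 H:1 Cl:1
  CH2 → C:1 H:2
  CH2 → C:1 H:2
  CH(C2H5) → C:3 H:6
  CH2CH2OH → C:2 H:5 O:1
Element totals:
  C: 13
  H: 27
  Cl: 1
  O: 2
Molecular formula: C13H27ClO2.
  M = 13(12.011) + 27(1.008) + 35.45 + 2(15.999)
    = 156.143 + 27.216 + 35.450 + 31.998 = 250.807

250.81 g/mol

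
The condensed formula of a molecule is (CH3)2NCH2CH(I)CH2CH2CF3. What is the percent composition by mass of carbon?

28.49%

Atom tally by fragment:
  (CH3)2NCH2 → C:3 H:8 N:1
  CH(I) → C:1 H:1 I:1
  CH2 → C:1 H:2
  CH2CF3 → C:2 H:2 F:3
Element totals:
  C: 7
  H: 13
  F: 3
  I: 1
  N: 1
Molecular formula: C7H13F3IN.
Molar mass = 295.086 g/mol.
Mass from C: 7 × 12.011 = 84.077 g/mol.
%C = 84.077 / 295.086 × 100 = 28.49%.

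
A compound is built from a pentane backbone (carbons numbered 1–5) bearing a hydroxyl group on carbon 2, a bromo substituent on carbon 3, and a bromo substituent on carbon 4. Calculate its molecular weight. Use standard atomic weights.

Atom tally by fragment:
  CH3 → C:1 H:3
  CH(OH) → C:1 H:2 O:1
  CH(Br) → C:1 H:1 Br:1
  CH(Br) → C:1 H:1 Br:1
  CH3 → C:1 H:3
Element totals:
  C: 5
  H: 10
  Br: 2
  O: 1
Molecular formula: C5H10Br2O.
  M = 5(12.011) + 10(1.008) + 2(79.904) + 15.999
    = 60.055 + 10.080 + 159.808 + 15.999 = 245.942

245.94 g/mol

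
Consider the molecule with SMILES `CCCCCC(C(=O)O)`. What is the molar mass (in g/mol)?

130.19 g/mol

Atom tally by fragment:
  CH3 → C:1 H:3
  CH2 → C:1 H:2
  CH2 → C:1 H:2
  CH2 → C:1 H:2
  CH2 → C:1 H:2
  CH2COOH → C:2 H:3 O:2
Element totals:
  C: 7
  H: 14
  O: 2
Molecular formula: C7H14O2.
  M = 7(12.011) + 14(1.008) + 2(15.999)
    = 84.077 + 14.112 + 31.998 = 130.187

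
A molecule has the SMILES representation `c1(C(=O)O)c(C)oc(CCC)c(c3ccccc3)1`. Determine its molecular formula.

Atom tally by fragment:
  furan ring core → C:4 H:4 O:1
  (− 4 ring H displaced by substituents)
  + COOH → C:1 H:1 O:2
  + CH3 → C:1 H:3
  + CH2CH2CH3 → C:3 H:7
  + C6H5 → C:6 H:5
Element totals:
  C: 15
  H: 16
  O: 3

C15H16O3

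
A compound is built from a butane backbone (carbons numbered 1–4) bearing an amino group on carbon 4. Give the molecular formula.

C4H11N

Atom tally by fragment:
  CH3 → C:1 H:3
  CH2 → C:1 H:2
  CH2 → C:1 H:2
  CH2NH2 → C:1 H:4 N:1
Element totals:
  C: 4
  H: 11
  N: 1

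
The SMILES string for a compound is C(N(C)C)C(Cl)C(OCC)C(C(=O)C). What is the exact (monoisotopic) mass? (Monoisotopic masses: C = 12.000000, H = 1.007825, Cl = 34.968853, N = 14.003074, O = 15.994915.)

Atom tally by fragment:
  (CH3)2NCH2 → C:3 H:8 N:1
  CH(Cl) → C:1 H:1 Cl:1
  CH(OC2H5) → C:3 H:6 O:1
  CH2COCH3 → C:3 H:5 O:1
Element totals:
  C: 10
  H: 20
  Cl: 1
  N: 1
  O: 2
Molecular formula: C10H20ClNO2.
  M = 10(12.0) + 20(1.007825) + 34.968853 + 14.003074 + 2(15.994915)
    = 120.000000 + 20.156500 + 34.968853 + 14.003074 + 31.989830 = 221.118257

221.1183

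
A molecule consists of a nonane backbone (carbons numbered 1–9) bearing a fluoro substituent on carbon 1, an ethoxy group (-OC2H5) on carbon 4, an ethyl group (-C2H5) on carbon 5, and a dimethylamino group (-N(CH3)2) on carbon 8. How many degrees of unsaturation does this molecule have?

Atom tally by fragment:
  FCH2 → C:1 H:2 F:1
  CH2 → C:1 H:2
  CH2 → C:1 H:2
  CH(OC2H5) → C:3 H:6 O:1
  CH(C2H5) → C:3 H:6
  CH2 → C:1 H:2
  CH2 → C:1 H:2
  CH(N(CH3)2) → C:3 H:7 N:1
  CH3 → C:1 H:3
Element totals:
  C: 15
  H: 32
  F: 1
  N: 1
  O: 1
Molecular formula: C15H32FNO.
DoU = (2C + 2 + N − H − X) / 2 = (2·15 + 2 + 1 − 32 − 1) / 2 = 0.

0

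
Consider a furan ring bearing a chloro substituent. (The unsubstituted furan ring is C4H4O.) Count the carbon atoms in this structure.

Atom tally by fragment:
  furan ring core → C:4 H:4 O:1
  (− 1 ring H displaced by substituents)
  + Cl → Cl:1
Element totals:
  C: 4
  H: 3
  Cl: 1
  O: 1

4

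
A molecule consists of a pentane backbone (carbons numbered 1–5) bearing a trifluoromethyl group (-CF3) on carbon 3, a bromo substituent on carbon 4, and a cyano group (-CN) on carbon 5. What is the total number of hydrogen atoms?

Atom tally by fragment:
  CH3 → C:1 H:3
  CH2 → C:1 H:2
  CH(CF3) → C:2 H:1 F:3
  CH(Br) → C:1 H:1 Br:1
  CH2CN → C:2 H:2 N:1
Element totals:
  C: 7
  H: 9
  Br: 1
  F: 3
  N: 1

9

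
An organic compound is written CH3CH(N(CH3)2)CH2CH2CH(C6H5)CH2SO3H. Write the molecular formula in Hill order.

Atom tally by fragment:
  CH3 → C:1 H:3
  CH(N(CH3)2) → C:3 H:7 N:1
  CH2 → C:1 H:2
  CH2 → C:1 H:2
  CH(C6H5) → C:7 H:6
  CH2SO3H → C:1 H:3 S:1 O:3
Element totals:
  C: 14
  H: 23
  N: 1
  O: 3
  S: 1

C14H23NO3S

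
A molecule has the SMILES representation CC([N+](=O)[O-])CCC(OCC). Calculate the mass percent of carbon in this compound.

52.16%

Atom tally by fragment:
  CH3 → C:1 H:3
  CH(NO2) → C:1 H:1 N:1 O:2
  CH2 → C:1 H:2
  CH2 → C:1 H:2
  CH2OC2H5 → C:3 H:7 O:1
Element totals:
  C: 7
  H: 15
  N: 1
  O: 3
Molecular formula: C7H15NO3.
Molar mass = 161.201 g/mol.
Mass from C: 7 × 12.011 = 84.077 g/mol.
%C = 84.077 / 161.201 × 100 = 52.16%.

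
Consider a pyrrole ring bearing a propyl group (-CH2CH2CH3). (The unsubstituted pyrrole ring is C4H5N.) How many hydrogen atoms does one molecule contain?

11

Atom tally by fragment:
  pyrrole ring core → C:4 H:5 N:1
  (− 1 ring H displaced by substituents)
  + CH2CH2CH3 → C:3 H:7
Element totals:
  C: 7
  H: 11
  N: 1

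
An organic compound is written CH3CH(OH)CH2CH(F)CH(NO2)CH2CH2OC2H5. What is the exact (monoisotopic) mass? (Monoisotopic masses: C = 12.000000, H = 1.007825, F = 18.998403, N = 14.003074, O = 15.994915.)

Atom tally by fragment:
  CH3 → C:1 H:3
  CH(OH) → C:1 H:2 O:1
  CH2 → C:1 H:2
  CH(F) → C:1 H:1 F:1
  CH(NO2) → C:1 H:1 N:1 O:2
  CH2 → C:1 H:2
  CH2OC2H5 → C:3 H:7 O:1
Element totals:
  C: 9
  H: 18
  F: 1
  N: 1
  O: 4
Molecular formula: C9H18FNO4.
  M = 9(12.0) + 18(1.007825) + 18.998403 + 14.003074 + 4(15.994915)
    = 108.000000 + 18.140850 + 18.998403 + 14.003074 + 63.979660 = 223.121987

223.1220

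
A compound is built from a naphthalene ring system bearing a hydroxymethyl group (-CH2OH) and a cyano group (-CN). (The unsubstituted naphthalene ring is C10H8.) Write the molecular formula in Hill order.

Atom tally by fragment:
  naphthalene ring system core → C:10 H:8
  (− 2 ring H displaced by substituents)
  + CH2OH → C:1 H:3 O:1
  + CN → C:1 N:1
Element totals:
  C: 12
  H: 9
  N: 1
  O: 1

C12H9NO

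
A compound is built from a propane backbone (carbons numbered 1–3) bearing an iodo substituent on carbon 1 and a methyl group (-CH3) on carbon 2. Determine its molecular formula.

Atom tally by fragment:
  ICH2 → C:1 H:2 I:1
  CH(CH3) → C:2 H:4
  CH3 → C:1 H:3
Element totals:
  C: 4
  H: 9
  I: 1

C4H9I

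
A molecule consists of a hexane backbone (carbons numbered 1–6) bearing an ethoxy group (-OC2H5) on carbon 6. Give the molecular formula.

Atom tally by fragment:
  CH3 → C:1 H:3
  CH2 → C:1 H:2
  CH2 → C:1 H:2
  CH2 → C:1 H:2
  CH2 → C:1 H:2
  CH2OC2H5 → C:3 H:7 O:1
Element totals:
  C: 8
  H: 18
  O: 1

C8H18O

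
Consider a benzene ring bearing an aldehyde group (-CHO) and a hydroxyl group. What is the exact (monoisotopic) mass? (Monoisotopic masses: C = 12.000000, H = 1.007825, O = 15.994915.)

Atom tally by fragment:
  benzene ring core → C:6 H:6
  (− 2 ring H displaced by substituents)
  + CHO → C:1 H:1 O:1
  + OH → O:1 H:1
Element totals:
  C: 7
  H: 6
  O: 2
Molecular formula: C7H6O2.
  M = 7(12.0) + 6(1.007825) + 2(15.994915)
    = 84.000000 + 6.046950 + 31.989830 = 122.036780

122.0368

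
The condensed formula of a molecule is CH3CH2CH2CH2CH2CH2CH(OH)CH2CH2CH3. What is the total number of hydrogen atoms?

22

Atom tally by fragment:
  CH3 → C:1 H:3
  CH2 → C:1 H:2
  CH2 → C:1 H:2
  CH2 → C:1 H:2
  CH2 → C:1 H:2
  CH2 → C:1 H:2
  CH(OH) → C:1 H:2 O:1
  CH2 → C:1 H:2
  CH2 → C:1 H:2
  CH3 → C:1 H:3
Element totals:
  C: 10
  H: 22
  O: 1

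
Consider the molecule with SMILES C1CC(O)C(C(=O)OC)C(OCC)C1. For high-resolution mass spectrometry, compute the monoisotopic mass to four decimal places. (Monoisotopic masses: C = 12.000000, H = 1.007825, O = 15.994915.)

202.1205

Atom tally by fragment:
  cyclohexane ring core → C:6 H:12
  (− 3 ring H displaced by substituents)
  + OH → O:1 H:1
  + COOCH3 → C:2 H:3 O:2
  + OC2H5 → C:2 H:5 O:1
Element totals:
  C: 10
  H: 18
  O: 4
Molecular formula: C10H18O4.
  M = 10(12.0) + 18(1.007825) + 4(15.994915)
    = 120.000000 + 18.140850 + 63.979660 = 202.120510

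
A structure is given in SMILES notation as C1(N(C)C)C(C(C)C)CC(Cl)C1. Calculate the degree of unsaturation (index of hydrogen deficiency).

Atom tally by fragment:
  cyclopentane ring core → C:5 H:10
  (− 3 ring H displaced by substituents)
  + N(CH3)2 → N:1 C:2 H:6
  + CH(CH3)2 → C:3 H:7
  + Cl → Cl:1
Element totals:
  C: 10
  H: 20
  Cl: 1
  N: 1
Molecular formula: C10H20ClN.
DoU = (2C + 2 + N − H − X) / 2 = (2·10 + 2 + 1 − 20 − 1) / 2 = 1.

1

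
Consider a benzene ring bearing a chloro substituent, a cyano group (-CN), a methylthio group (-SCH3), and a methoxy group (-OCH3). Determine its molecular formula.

C9H8ClNOS

Atom tally by fragment:
  benzene ring core → C:6 H:6
  (− 4 ring H displaced by substituents)
  + Cl → Cl:1
  + CN → C:1 N:1
  + SCH3 → C:1 H:3 S:1
  + OCH3 → C:1 H:3 O:1
Element totals:
  C: 9
  H: 8
  Cl: 1
  N: 1
  O: 1
  S: 1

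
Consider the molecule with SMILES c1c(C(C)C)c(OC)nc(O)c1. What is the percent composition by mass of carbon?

Atom tally by fragment:
  pyridine ring core → C:5 H:5 N:1
  (− 3 ring H displaced by substituents)
  + CH(CH3)2 → C:3 H:7
  + OCH3 → C:1 H:3 O:1
  + OH → O:1 H:1
Element totals:
  C: 9
  H: 13
  N: 1
  O: 2
Molecular formula: C9H13NO2.
Molar mass = 167.208 g/mol.
Mass from C: 9 × 12.011 = 108.099 g/mol.
%C = 108.099 / 167.208 × 100 = 64.65%.

64.65%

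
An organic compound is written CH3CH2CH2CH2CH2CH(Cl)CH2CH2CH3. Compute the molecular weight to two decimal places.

Atom tally by fragment:
  CH3 → C:1 H:3
  CH2 → C:1 H:2
  CH2 → C:1 H:2
  CH2 → C:1 H:2
  CH2 → C:1 H:2
  CH(Cl) → C:1 H:1 Cl:1
  CH2 → C:1 H:2
  CH2 → C:1 H:2
  CH3 → C:1 H:3
Element totals:
  C: 9
  H: 19
  Cl: 1
Molecular formula: C9H19Cl.
  M = 9(12.011) + 19(1.008) + 35.45
    = 108.099 + 19.152 + 35.450 = 162.701

162.70 g/mol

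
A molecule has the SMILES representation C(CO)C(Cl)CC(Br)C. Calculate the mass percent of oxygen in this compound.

7.42%

Atom tally by fragment:
  HOCH2CH2 → C:2 H:5 O:1
  CH(Cl) → C:1 H:1 Cl:1
  CH2 → C:1 H:2
  CH(Br) → C:1 H:1 Br:1
  CH3 → C:1 H:3
Element totals:
  C: 6
  H: 12
  Br: 1
  Cl: 1
  O: 1
Molecular formula: C6H12BrClO.
Molar mass = 215.515 g/mol.
Mass from O: 1 × 15.999 = 15.999 g/mol.
%O = 15.999 / 215.515 × 100 = 7.42%.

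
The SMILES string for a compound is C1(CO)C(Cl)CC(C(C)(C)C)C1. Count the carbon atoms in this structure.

10

Atom tally by fragment:
  cyclopentane ring core → C:5 H:10
  (− 3 ring H displaced by substituents)
  + CH2OH → C:1 H:3 O:1
  + Cl → Cl:1
  + C(CH3)3 → C:4 H:9
Element totals:
  C: 10
  H: 19
  Cl: 1
  O: 1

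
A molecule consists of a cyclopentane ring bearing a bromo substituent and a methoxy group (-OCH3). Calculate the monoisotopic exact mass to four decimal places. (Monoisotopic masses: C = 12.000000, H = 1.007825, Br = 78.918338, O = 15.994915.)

177.9993

Atom tally by fragment:
  cyclopentane ring core → C:5 H:10
  (− 2 ring H displaced by substituents)
  + Br → Br:1
  + OCH3 → C:1 H:3 O:1
Element totals:
  C: 6
  H: 11
  Br: 1
  O: 1
Molecular formula: C6H11BrO.
  M = 6(12.0) + 11(1.007825) + 78.918338 + 15.994915
    = 72.000000 + 11.086075 + 78.918338 + 15.994915 = 177.999328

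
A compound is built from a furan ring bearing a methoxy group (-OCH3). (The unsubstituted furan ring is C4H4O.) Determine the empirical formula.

Atom tally by fragment:
  furan ring core → C:4 H:4 O:1
  (− 1 ring H displaced by substituents)
  + OCH3 → C:1 H:3 O:1
Element totals:
  C: 5
  H: 6
  O: 2
Molecular formula: C5H6O2.
gcd of subscripts (5, 6, 2) = 1, so the empirical formula equals the molecular formula.

C5H6O2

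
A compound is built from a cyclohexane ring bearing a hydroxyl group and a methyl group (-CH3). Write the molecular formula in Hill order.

C7H14O

Atom tally by fragment:
  cyclohexane ring core → C:6 H:12
  (− 2 ring H displaced by substituents)
  + OH → O:1 H:1
  + CH3 → C:1 H:3
Element totals:
  C: 7
  H: 14
  O: 1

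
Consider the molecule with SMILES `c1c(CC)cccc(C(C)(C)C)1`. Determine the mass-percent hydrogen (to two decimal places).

Atom tally by fragment:
  benzene ring core → C:6 H:6
  (− 2 ring H displaced by substituents)
  + C2H5 → C:2 H:5
  + C(CH3)3 → C:4 H:9
Element totals:
  C: 12
  H: 18
Molecular formula: C12H18.
Molar mass = 162.276 g/mol.
Mass from H: 18 × 1.008 = 18.144 g/mol.
%H = 18.144 / 162.276 × 100 = 11.18%.

11.18%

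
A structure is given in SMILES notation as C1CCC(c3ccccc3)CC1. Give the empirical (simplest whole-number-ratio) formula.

Atom tally by fragment:
  cyclohexane ring core → C:6 H:12
  (− 1 ring H displaced by substituents)
  + C6H5 → C:6 H:5
Element totals:
  C: 12
  H: 16
Molecular formula: C12H16.
gcd of subscripts = 4; dividing each by 4:
  C: 12/4 = 3
  H: 16/4 = 4

C3H4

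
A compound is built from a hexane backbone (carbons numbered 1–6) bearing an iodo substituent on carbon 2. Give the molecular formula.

Atom tally by fragment:
  CH3 → C:1 H:3
  CH(I) → C:1 H:1 I:1
  CH2 → C:1 H:2
  CH2 → C:1 H:2
  CH2 → C:1 H:2
  CH3 → C:1 H:3
Element totals:
  C: 6
  H: 13
  I: 1

C6H13I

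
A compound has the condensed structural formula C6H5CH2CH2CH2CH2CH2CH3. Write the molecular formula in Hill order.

C12H18

Element totals:
  C: 12
  H: 18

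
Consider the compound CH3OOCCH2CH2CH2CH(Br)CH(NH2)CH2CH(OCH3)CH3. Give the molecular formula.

C11H22BrNO3

Atom tally by fragment:
  CH3OOCCH2 → C:3 H:5 O:2
  CH2 → C:1 H:2
  CH2 → C:1 H:2
  CH(Br) → C:1 H:1 Br:1
  CH(NH2) → C:1 H:3 N:1
  CH2 → C:1 H:2
  CH(OCH3) → C:2 H:4 O:1
  CH3 → C:1 H:3
Element totals:
  C: 11
  H: 22
  Br: 1
  N: 1
  O: 3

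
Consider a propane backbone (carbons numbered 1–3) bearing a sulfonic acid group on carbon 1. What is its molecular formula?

C3H8O3S

Atom tally by fragment:
  HO3SCH2 → C:1 H:3 S:1 O:3
  CH2 → C:1 H:2
  CH3 → C:1 H:3
Element totals:
  C: 3
  H: 8
  O: 3
  S: 1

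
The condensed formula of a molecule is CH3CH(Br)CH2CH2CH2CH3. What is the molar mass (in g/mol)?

Atom tally by fragment:
  CH3 → C:1 H:3
  CH(Br) → C:1 H:1 Br:1
  CH2 → C:1 H:2
  CH2 → C:1 H:2
  CH2 → C:1 H:2
  CH3 → C:1 H:3
Element totals:
  C: 6
  H: 13
  Br: 1
Molecular formula: C6H13Br.
  M = 6(12.011) + 13(1.008) + 79.904
    = 72.066 + 13.104 + 79.904 = 165.074

165.07 g/mol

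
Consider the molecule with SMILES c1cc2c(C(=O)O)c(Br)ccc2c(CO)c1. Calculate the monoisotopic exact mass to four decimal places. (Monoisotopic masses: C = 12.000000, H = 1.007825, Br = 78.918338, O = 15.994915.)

279.9735

Atom tally by fragment:
  naphthalene ring system core → C:10 H:8
  (− 3 ring H displaced by substituents)
  + COOH → C:1 H:1 O:2
  + Br → Br:1
  + CH2OH → C:1 H:3 O:1
Element totals:
  C: 12
  H: 9
  Br: 1
  O: 3
Molecular formula: C12H9BrO3.
  M = 12(12.0) + 9(1.007825) + 78.918338 + 3(15.994915)
    = 144.000000 + 9.070425 + 78.918338 + 47.984745 = 279.973508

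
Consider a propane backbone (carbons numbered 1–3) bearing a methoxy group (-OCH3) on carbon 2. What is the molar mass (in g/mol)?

74.12 g/mol

Atom tally by fragment:
  CH3 → C:1 H:3
  CH(OCH3) → C:2 H:4 O:1
  CH3 → C:1 H:3
Element totals:
  C: 4
  H: 10
  O: 1
Molecular formula: C4H10O.
  M = 4(12.011) + 10(1.008) + 15.999
    = 48.044 + 10.080 + 15.999 = 74.123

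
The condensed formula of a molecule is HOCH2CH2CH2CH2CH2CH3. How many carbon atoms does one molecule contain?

Element totals:
  C: 6
  H: 14
  O: 1

6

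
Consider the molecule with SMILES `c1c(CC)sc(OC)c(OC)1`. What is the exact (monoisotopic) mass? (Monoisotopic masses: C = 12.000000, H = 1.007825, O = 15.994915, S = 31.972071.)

172.0558

Atom tally by fragment:
  thiophene ring core → C:4 H:4 S:1
  (− 3 ring H displaced by substituents)
  + C2H5 → C:2 H:5
  + OCH3 → C:1 H:3 O:1
  + OCH3 → C:1 H:3 O:1
Element totals:
  C: 8
  H: 12
  O: 2
  S: 1
Molecular formula: C8H12O2S.
  M = 8(12.0) + 12(1.007825) + 2(15.994915) + 31.972071
    = 96.000000 + 12.093900 + 31.989830 + 31.972071 = 172.055801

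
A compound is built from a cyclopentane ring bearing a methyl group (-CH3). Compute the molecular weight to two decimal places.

84.16 g/mol

Atom tally by fragment:
  cyclopentane ring core → C:5 H:10
  (− 1 ring H displaced by substituents)
  + CH3 → C:1 H:3
Element totals:
  C: 6
  H: 12
Molecular formula: C6H12.
  M = 6(12.011) + 12(1.008)
    = 72.066 + 12.096 = 84.162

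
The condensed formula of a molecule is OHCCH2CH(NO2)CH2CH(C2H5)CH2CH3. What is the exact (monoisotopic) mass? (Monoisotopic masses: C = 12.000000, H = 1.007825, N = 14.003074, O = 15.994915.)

187.1208

Element totals:
  C: 9
  H: 17
  N: 1
  O: 3
Molecular formula: C9H17NO3.
  M = 9(12.0) + 17(1.007825) + 14.003074 + 3(15.994915)
    = 108.000000 + 17.133025 + 14.003074 + 47.984745 = 187.120844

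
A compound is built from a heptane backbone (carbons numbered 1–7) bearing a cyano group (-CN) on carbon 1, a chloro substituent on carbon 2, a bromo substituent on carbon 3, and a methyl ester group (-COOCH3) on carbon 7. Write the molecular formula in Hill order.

Atom tally by fragment:
  NCCH2 → C:2 H:2 N:1
  CH(Cl) → C:1 H:1 Cl:1
  CH(Br) → C:1 H:1 Br:1
  CH2 → C:1 H:2
  CH2 → C:1 H:2
  CH2 → C:1 H:2
  CH2COOCH3 → C:3 H:5 O:2
Element totals:
  C: 10
  H: 15
  Br: 1
  Cl: 1
  N: 1
  O: 2

C10H15BrClNO2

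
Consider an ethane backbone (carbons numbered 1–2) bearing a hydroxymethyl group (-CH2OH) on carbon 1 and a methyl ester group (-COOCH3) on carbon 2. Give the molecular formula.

Atom tally by fragment:
  HOCH2CH2 → C:2 H:5 O:1
  CH2COOCH3 → C:3 H:5 O:2
Element totals:
  C: 5
  H: 10
  O: 3

C5H10O3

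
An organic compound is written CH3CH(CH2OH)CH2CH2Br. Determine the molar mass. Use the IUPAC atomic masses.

167.05 g/mol

Atom tally by fragment:
  CH3 → C:1 H:3
  CH(CH2OH) → C:2 H:4 O:1
  CH2 → C:1 H:2
  CH2Br → C:1 H:2 Br:1
Element totals:
  C: 5
  H: 11
  Br: 1
  O: 1
Molecular formula: C5H11BrO.
  M = 5(12.011) + 11(1.008) + 79.904 + 15.999
    = 60.055 + 11.088 + 79.904 + 15.999 = 167.046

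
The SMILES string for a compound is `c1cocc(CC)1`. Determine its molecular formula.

Atom tally by fragment:
  furan ring core → C:4 H:4 O:1
  (− 1 ring H displaced by substituents)
  + C2H5 → C:2 H:5
Element totals:
  C: 6
  H: 8
  O: 1

C6H8O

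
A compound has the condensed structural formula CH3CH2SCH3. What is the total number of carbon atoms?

3

Atom tally by fragment:
  CH3 → C:1 H:3
  CH2SCH3 → C:2 H:5 S:1
Element totals:
  C: 3
  H: 8
  S: 1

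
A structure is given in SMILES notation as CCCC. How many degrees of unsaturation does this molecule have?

Atom tally by fragment:
  CH3 → C:1 H:3
  CH2 → C:1 H:2
  CH2 → C:1 H:2
  CH3 → C:1 H:3
Element totals:
  C: 4
  H: 10
Molecular formula: C4H10.
DoU = (2C + 2 + N − H − X) / 2 = (2·4 + 2 + 0 − 10 − 0) / 2 = 0.

0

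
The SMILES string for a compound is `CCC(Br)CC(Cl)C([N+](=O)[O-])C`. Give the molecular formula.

C7H13BrClNO2

Atom tally by fragment:
  CH3 → C:1 H:3
  CH2 → C:1 H:2
  CH(Br) → C:1 H:1 Br:1
  CH2 → C:1 H:2
  CH(Cl) → C:1 H:1 Cl:1
  CH(NO2) → C:1 H:1 N:1 O:2
  CH3 → C:1 H:3
Element totals:
  C: 7
  H: 13
  Br: 1
  Cl: 1
  N: 1
  O: 2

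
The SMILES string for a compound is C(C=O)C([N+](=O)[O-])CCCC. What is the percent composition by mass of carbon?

Atom tally by fragment:
  OHCCH2 → C:2 H:3 O:1
  CH(NO2) → C:1 H:1 N:1 O:2
  CH2 → C:1 H:2
  CH2 → C:1 H:2
  CH2 → C:1 H:2
  CH3 → C:1 H:3
Element totals:
  C: 7
  H: 13
  N: 1
  O: 3
Molecular formula: C7H13NO3.
Molar mass = 159.185 g/mol.
Mass from C: 7 × 12.011 = 84.077 g/mol.
%C = 84.077 / 159.185 × 100 = 52.82%.

52.82%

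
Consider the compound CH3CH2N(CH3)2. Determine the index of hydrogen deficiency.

0

Element totals:
  C: 4
  H: 11
  N: 1
Molecular formula: C4H11N.
DoU = (2C + 2 + N − H − X) / 2 = (2·4 + 2 + 1 − 11 − 0) / 2 = 0.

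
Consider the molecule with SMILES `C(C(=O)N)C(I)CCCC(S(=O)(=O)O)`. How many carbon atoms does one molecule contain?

Atom tally by fragment:
  H2NOCCH2 → C:2 H:4 O:1 N:1
  CH(I) → C:1 H:1 I:1
  CH2 → C:1 H:2
  CH2 → C:1 H:2
  CH2 → C:1 H:2
  CH2SO3H → C:1 H:3 S:1 O:3
Element totals:
  C: 7
  H: 14
  I: 1
  N: 1
  O: 4
  S: 1

7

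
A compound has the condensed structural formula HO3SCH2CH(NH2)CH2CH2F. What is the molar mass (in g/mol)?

Atom tally by fragment:
  HO3SCH2 → C:1 H:3 S:1 O:3
  CH(NH2) → C:1 H:3 N:1
  CH2 → C:1 H:2
  CH2F → C:1 H:2 F:1
Element totals:
  C: 4
  H: 10
  F: 1
  N: 1
  O: 3
  S: 1
Molecular formula: C4H10FNO3S.
  M = 4(12.011) + 10(1.008) + 18.998 + 14.007 + 3(15.999) + 32.06
    = 48.044 + 10.080 + 18.998 + 14.007 + 47.997 + 32.060 = 171.186

171.19 g/mol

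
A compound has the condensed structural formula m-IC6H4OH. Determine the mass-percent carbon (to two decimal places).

Atom tally by fragment:
  benzene ring core → C:6 H:6
  (− 2 ring H displaced by substituents)
  + I → I:1
  + OH → O:1 H:1
Element totals:
  C: 6
  H: 5
  I: 1
  O: 1
Molecular formula: C6H5IO.
Molar mass = 220.009 g/mol.
Mass from C: 6 × 12.011 = 72.066 g/mol.
%C = 72.066 / 220.009 × 100 = 32.76%.

32.76%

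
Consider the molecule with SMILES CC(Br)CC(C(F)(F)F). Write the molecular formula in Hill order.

Atom tally by fragment:
  CH3 → C:1 H:3
  CH(Br) → C:1 H:1 Br:1
  CH2 → C:1 H:2
  CH2CF3 → C:2 H:2 F:3
Element totals:
  C: 5
  H: 8
  Br: 1
  F: 3

C5H8BrF3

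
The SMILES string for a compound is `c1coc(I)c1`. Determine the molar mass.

193.97 g/mol

Atom tally by fragment:
  furan ring core → C:4 H:4 O:1
  (− 1 ring H displaced by substituents)
  + I → I:1
Element totals:
  C: 4
  H: 3
  I: 1
  O: 1
Molecular formula: C4H3IO.
  M = 4(12.011) + 3(1.008) + 126.904 + 15.999
    = 48.044 + 3.024 + 126.904 + 15.999 = 193.971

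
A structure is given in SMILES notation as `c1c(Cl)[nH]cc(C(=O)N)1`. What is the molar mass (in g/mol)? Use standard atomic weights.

Atom tally by fragment:
  pyrrole ring core → C:4 H:5 N:1
  (− 2 ring H displaced by substituents)
  + Cl → Cl:1
  + CONH2 → C:1 H:2 O:1 N:1
Element totals:
  C: 5
  H: 5
  Cl: 1
  N: 2
  O: 1
Molecular formula: C5H5ClN2O.
  M = 5(12.011) + 5(1.008) + 35.45 + 2(14.007) + 15.999
    = 60.055 + 5.040 + 35.450 + 28.014 + 15.999 = 144.558

144.56 g/mol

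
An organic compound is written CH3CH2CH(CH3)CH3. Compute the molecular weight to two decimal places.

Atom tally by fragment:
  CH3 → C:1 H:3
  CH2 → C:1 H:2
  CH(CH3) → C:2 H:4
  CH3 → C:1 H:3
Element totals:
  C: 5
  H: 12
Molecular formula: C5H12.
  M = 5(12.011) + 12(1.008)
    = 60.055 + 12.096 = 72.151

72.15 g/mol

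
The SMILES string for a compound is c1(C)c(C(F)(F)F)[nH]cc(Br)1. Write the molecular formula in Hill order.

Atom tally by fragment:
  pyrrole ring core → C:4 H:5 N:1
  (− 3 ring H displaced by substituents)
  + CH3 → C:1 H:3
  + CF3 → C:1 F:3
  + Br → Br:1
Element totals:
  C: 6
  H: 5
  Br: 1
  F: 3
  N: 1

C6H5BrF3N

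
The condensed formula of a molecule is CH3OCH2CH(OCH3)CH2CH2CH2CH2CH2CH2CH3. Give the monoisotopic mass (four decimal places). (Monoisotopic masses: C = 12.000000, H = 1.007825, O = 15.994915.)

188.1776

Atom tally by fragment:
  CH3OCH2 → C:2 H:5 O:1
  CH(OCH3) → C:2 H:4 O:1
  CH2 → C:1 H:2
  CH2 → C:1 H:2
  CH2 → C:1 H:2
  CH2 → C:1 H:2
  CH2 → C:1 H:2
  CH2 → C:1 H:2
  CH3 → C:1 H:3
Element totals:
  C: 11
  H: 24
  O: 2
Molecular formula: C11H24O2.
  M = 11(12.0) + 24(1.007825) + 2(15.994915)
    = 132.000000 + 24.187800 + 31.989830 = 188.177630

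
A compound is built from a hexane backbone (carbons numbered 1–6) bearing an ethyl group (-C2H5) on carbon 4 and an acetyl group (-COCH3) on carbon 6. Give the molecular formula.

C10H20O

Atom tally by fragment:
  CH3 → C:1 H:3
  CH2 → C:1 H:2
  CH2 → C:1 H:2
  CH(C2H5) → C:3 H:6
  CH2 → C:1 H:2
  CH2COCH3 → C:3 H:5 O:1
Element totals:
  C: 10
  H: 20
  O: 1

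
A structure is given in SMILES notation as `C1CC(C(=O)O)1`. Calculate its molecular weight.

Atom tally by fragment:
  cyclopropane ring core → C:3 H:6
  (− 1 ring H displaced by substituents)
  + COOH → C:1 H:1 O:2
Element totals:
  C: 4
  H: 6
  O: 2
Molecular formula: C4H6O2.
  M = 4(12.011) + 6(1.008) + 2(15.999)
    = 48.044 + 6.048 + 31.998 = 86.090

86.09 g/mol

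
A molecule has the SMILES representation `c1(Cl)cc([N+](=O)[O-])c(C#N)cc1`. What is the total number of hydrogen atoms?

3

Atom tally by fragment:
  benzene ring core → C:6 H:6
  (− 3 ring H displaced by substituents)
  + Cl → Cl:1
  + NO2 → N:1 O:2
  + CN → C:1 N:1
Element totals:
  C: 7
  H: 3
  Cl: 1
  N: 2
  O: 2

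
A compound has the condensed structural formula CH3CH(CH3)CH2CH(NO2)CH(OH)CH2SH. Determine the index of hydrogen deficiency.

1

Atom tally by fragment:
  CH3 → C:1 H:3
  CH(CH3) → C:2 H:4
  CH2 → C:1 H:2
  CH(NO2) → C:1 H:1 N:1 O:2
  CH(OH) → C:1 H:2 O:1
  CH2SH → C:1 H:3 S:1
Element totals:
  C: 7
  H: 15
  N: 1
  O: 3
  S: 1
Molecular formula: C7H15NO3S.
DoU = (2C + 2 + N − H − X) / 2 = (2·7 + 2 + 1 − 15 − 0) / 2 = 1.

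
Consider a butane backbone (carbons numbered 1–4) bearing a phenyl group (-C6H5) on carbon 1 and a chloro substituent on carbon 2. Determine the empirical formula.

C10H13Cl

Atom tally by fragment:
  C6H5CH2 → C:7 H:7
  CH(Cl) → C:1 H:1 Cl:1
  CH2 → C:1 H:2
  CH3 → C:1 H:3
Element totals:
  C: 10
  H: 13
  Cl: 1
Molecular formula: C10H13Cl.
gcd of subscripts (10, 1, 13) = 1, so the empirical formula equals the molecular formula.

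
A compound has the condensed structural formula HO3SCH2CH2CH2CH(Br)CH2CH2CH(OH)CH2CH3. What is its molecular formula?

C9H19BrO4S

Atom tally by fragment:
  HO3SCH2 → C:1 H:3 S:1 O:3
  CH2 → C:1 H:2
  CH2 → C:1 H:2
  CH(Br) → C:1 H:1 Br:1
  CH2 → C:1 H:2
  CH2 → C:1 H:2
  CH(OH) → C:1 H:2 O:1
  CH2 → C:1 H:2
  CH3 → C:1 H:3
Element totals:
  C: 9
  H: 19
  Br: 1
  O: 4
  S: 1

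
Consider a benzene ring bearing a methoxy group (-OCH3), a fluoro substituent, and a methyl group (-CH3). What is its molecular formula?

C8H9FO

Atom tally by fragment:
  benzene ring core → C:6 H:6
  (− 3 ring H displaced by substituents)
  + OCH3 → C:1 H:3 O:1
  + F → F:1
  + CH3 → C:1 H:3
Element totals:
  C: 8
  H: 9
  F: 1
  O: 1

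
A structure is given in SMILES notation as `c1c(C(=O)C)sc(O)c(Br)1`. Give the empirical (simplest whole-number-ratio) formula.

C6H5BrO2S

Atom tally by fragment:
  thiophene ring core → C:4 H:4 S:1
  (− 3 ring H displaced by substituents)
  + COCH3 → C:2 H:3 O:1
  + OH → O:1 H:1
  + Br → Br:1
Element totals:
  C: 6
  H: 5
  Br: 1
  O: 2
  S: 1
Molecular formula: C6H5BrO2S.
gcd of subscripts (1, 6, 5, 2, 1) = 1, so the empirical formula equals the molecular formula.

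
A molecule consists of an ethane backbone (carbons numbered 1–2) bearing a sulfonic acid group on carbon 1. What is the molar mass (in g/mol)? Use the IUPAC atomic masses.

110.13 g/mol

Atom tally by fragment:
  HO3SCH2 → C:1 H:3 S:1 O:3
  CH3 → C:1 H:3
Element totals:
  C: 2
  H: 6
  O: 3
  S: 1
Molecular formula: C2H6O3S.
  M = 2(12.011) + 6(1.008) + 3(15.999) + 32.06
    = 24.022 + 6.048 + 47.997 + 32.060 = 110.127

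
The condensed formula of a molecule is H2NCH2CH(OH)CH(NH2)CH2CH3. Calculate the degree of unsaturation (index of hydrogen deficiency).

0

Element totals:
  C: 5
  H: 14
  N: 2
  O: 1
Molecular formula: C5H14N2O.
DoU = (2C + 2 + N − H − X) / 2 = (2·5 + 2 + 2 − 14 − 0) / 2 = 0.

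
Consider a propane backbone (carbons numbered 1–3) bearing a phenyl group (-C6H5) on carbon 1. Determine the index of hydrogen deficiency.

4

Atom tally by fragment:
  C6H5CH2 → C:7 H:7
  CH2 → C:1 H:2
  CH3 → C:1 H:3
Element totals:
  C: 9
  H: 12
Molecular formula: C9H12.
DoU = (2C + 2 + N − H − X) / 2 = (2·9 + 2 + 0 − 12 − 0) / 2 = 4.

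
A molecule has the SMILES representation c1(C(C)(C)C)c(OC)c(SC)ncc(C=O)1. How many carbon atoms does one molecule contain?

Atom tally by fragment:
  pyridine ring core → C:5 H:5 N:1
  (− 4 ring H displaced by substituents)
  + C(CH3)3 → C:4 H:9
  + OCH3 → C:1 H:3 O:1
  + SCH3 → C:1 H:3 S:1
  + CHO → C:1 H:1 O:1
Element totals:
  C: 12
  H: 17
  N: 1
  O: 2
  S: 1

12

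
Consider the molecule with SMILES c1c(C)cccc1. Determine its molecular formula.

Atom tally by fragment:
  benzene ring core → C:6 H:6
  (− 1 ring H displaced by substituents)
  + CH3 → C:1 H:3
Element totals:
  C: 7
  H: 8

C7H8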